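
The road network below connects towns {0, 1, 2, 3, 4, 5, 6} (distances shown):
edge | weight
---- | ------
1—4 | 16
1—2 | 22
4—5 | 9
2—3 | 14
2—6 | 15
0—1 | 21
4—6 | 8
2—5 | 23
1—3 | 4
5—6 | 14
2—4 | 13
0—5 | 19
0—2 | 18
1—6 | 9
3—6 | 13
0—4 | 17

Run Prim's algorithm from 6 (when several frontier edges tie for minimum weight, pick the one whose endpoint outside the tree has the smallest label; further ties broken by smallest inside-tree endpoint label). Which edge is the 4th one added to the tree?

Prim, starting at 6.
Step 1: cheapest edge leaving the tree is 4—6 (8); add 4.
Step 2: cheapest edge leaving the tree is 1—6 (9); add 1.
Step 3: cheapest edge leaving the tree is 1—3 (4); add 3.
Step 4: cheapest edge leaving the tree is 4—5 (9); add 5.
Step 5: cheapest edge leaving the tree is 2—4 (13); add 2.
Step 6: cheapest edge leaving the tree is 0—4 (17); add 0.
The 4th edge added is 4—5.

4-5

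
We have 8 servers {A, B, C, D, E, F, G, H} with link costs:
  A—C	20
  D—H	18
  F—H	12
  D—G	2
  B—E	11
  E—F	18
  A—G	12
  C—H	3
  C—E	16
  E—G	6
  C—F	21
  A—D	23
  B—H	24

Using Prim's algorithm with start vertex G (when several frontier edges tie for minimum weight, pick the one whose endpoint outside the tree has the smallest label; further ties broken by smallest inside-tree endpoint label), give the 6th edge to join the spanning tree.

Grow the tree from G using Prim:
Step 1: frontier [D—G 2, E—G 6, A—G 12] → take D—G (2); add D.
Step 2: frontier [D—H 18, A—D 23, E—G 6, A—G 12] → take E—G (6); add E.
Step 3: frontier [D—H 18, A—D 23, B—E 11, C—E 16, E—F 18, A—G 12] → take B—E (11); add B.
Step 4: frontier [B—H 24, D—H 18, A—D 23, C—E 16, E—F 18, A—G 12] → take A—G (12); add A.
Step 5: frontier [A—C 20, B—H 24, D—H 18, C—E 16, E—F 18] → take C—E (16); add C.
Step 6: frontier [B—H 24, C—H 3, C—F 21, D—H 18, E—F 18] → take C—H (3); add H.
Step 7: frontier [C—F 21, E—F 18, F—H 12] → take F—H (12); add F.
The 6th edge added is C—H.

C-H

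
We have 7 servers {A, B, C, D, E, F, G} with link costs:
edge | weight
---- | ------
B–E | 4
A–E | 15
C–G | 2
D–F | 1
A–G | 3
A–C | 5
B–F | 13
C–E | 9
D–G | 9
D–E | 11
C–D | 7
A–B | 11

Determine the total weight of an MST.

26

Kruskal: consider edges lightest-first.
D–F (1): add. Components now {A} {B} {C} {D,F} {E} {G}
C–G (2): add. Components now {A} {B} {C,G} {D,F} {E}
A–G (3): add. Components now {A,C,G} {B} {D,F} {E}
B–E (4): add. Components now {A,C,G} {B,E} {D,F}
A–C (5): skip — A and C already connected.
C–D (7): add. Components now {A,C,D,F,G} {B,E}
C–E (9): add. Components now {A,B,C,D,E,F,G}
MST edges: D–F, C–G, A–G, B–E, C–D, C–E; total weight 1+2+3+4+7+9 = 26.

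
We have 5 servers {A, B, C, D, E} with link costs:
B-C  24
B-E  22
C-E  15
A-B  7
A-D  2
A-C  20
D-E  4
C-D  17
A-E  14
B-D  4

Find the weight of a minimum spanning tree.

25

Sort edges by weight, then run Kruskal:
A-D (2): add. Components now {A,D} {B} {C} {E}
B-D (4): add. Components now {A,B,D} {C} {E}
D-E (4): add. Components now {A,B,D,E} {C}
A-B (7): skip — A and B already connected.
A-E (14): skip — A and E already connected.
C-E (15): add. Components now {A,B,C,D,E}
MST edges: A-D, B-D, D-E, C-E; total weight 2+4+4+15 = 25.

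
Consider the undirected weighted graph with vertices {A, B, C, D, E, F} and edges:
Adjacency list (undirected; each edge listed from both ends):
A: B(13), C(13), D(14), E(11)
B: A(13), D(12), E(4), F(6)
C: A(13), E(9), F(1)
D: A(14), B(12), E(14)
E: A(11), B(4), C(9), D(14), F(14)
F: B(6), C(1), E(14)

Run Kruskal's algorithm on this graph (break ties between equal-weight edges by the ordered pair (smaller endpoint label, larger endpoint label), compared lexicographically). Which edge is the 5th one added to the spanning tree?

B-D

Kruskal's algorithm — process edges by increasing weight (ties by edge label):
C–F (1): add. Components now {A} {B} {C,F} {D} {E}
B–E (4): add. Components now {A} {B,E} {C,F} {D}
B–F (6): add. Components now {A} {B,C,E,F} {D}
C–E (9): skip — C and E already connected.
A–E (11): add. Components now {A,B,C,E,F} {D}
B–D (12): add. Components now {A,B,C,D,E,F}
The 5th edge added is B–D.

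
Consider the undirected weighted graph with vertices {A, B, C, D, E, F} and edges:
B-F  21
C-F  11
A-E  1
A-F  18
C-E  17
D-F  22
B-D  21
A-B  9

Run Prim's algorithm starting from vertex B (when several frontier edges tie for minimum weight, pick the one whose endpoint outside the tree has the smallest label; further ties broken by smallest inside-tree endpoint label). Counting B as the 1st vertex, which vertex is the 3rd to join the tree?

Grow the tree from B using Prim:
Step 1: frontier [A-B 9, B-D 21, B-F 21] → take A-B (9); add A.
Step 2: frontier [A-E 1, A-F 18, B-D 21, B-F 21] → take A-E (1); add E.
Step 3: frontier [A-F 18, B-D 21, B-F 21, C-E 17] → take C-E (17); add C.
Step 4: frontier [A-F 18, B-D 21, B-F 21, C-F 11] → take C-F (11); add F.
Step 5: frontier [B-D 21, D-F 22] → take B-D (21); add D.
Vertex order: B, A, E, C, F, D. The 3rd vertex is E.

E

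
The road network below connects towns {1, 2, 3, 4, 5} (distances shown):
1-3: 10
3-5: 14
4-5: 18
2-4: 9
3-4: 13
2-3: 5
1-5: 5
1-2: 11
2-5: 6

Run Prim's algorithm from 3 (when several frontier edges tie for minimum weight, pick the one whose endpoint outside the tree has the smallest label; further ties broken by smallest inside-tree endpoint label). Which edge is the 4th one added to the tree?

Prim, starting at 3.
Step 1: frontier [2-3 5, 1-3 10, 3-4 13, 3-5 14] → take 2-3 (5); add 2.
Step 2: frontier [2-5 6, 2-4 9, 1-2 11, 1-3 10, 3-4 13, 3-5 14] → take 2-5 (6); add 5.
Step 3: frontier [2-4 9, 1-2 11, 1-3 10, 3-4 13, 1-5 5, 4-5 18] → take 1-5 (5); add 1.
Step 4: frontier [2-4 9, 3-4 13, 4-5 18] → take 2-4 (9); add 4.
The 4th edge added is 2-4.

2-4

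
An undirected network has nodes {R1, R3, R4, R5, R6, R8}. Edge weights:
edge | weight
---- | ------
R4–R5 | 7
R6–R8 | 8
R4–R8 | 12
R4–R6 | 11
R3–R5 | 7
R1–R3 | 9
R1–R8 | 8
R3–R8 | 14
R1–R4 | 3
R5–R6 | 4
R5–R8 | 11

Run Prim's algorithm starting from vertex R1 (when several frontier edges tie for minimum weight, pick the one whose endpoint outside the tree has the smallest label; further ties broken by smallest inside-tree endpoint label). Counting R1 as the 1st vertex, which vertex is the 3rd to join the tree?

R5

Prim, starting at R1.
Step 1: cheapest edge leaving the tree is R1–R4 (3); add R4.
Step 2: cheapest edge leaving the tree is R4–R5 (7); add R5.
Step 3: cheapest edge leaving the tree is R5–R6 (4); add R6.
Step 4: cheapest edge leaving the tree is R3–R5 (7); add R3.
Step 5: cheapest edge leaving the tree is R1–R8 (8); add R8.
Vertex order: R1, R4, R5, R6, R3, R8. The 3rd vertex is R5.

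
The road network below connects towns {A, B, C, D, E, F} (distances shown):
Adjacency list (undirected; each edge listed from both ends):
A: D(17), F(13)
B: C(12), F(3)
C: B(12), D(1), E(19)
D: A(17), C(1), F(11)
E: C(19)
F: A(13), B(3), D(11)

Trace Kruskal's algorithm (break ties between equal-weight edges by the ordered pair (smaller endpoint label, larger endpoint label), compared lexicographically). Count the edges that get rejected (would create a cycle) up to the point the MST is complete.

2

Kruskal's algorithm — process edges by increasing weight (ties by edge label):
C D (1): add — endpoints in different components.
B F (3): add — endpoints in different components.
D F (11): add — endpoints in different components.
B C (12): skip — B and C already connected.
A F (13): add — endpoints in different components.
A D (17): skip — A and D already connected.
C E (19): add — endpoints in different components.
Edges rejected before the tree was complete: 2.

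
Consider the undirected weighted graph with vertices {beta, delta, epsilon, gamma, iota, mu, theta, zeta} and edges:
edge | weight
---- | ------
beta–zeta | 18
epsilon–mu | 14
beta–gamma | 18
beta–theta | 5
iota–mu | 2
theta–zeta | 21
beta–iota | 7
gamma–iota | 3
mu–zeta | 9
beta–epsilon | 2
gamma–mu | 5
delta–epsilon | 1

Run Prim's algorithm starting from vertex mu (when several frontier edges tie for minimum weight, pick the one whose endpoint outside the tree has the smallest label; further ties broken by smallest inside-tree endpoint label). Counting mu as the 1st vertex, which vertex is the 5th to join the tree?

epsilon

Grow the tree from mu using Prim:
Step 1: cheapest edge leaving the tree is iota–mu (2); add iota.
Step 2: cheapest edge leaving the tree is gamma–iota (3); add gamma.
Step 3: cheapest edge leaving the tree is beta–iota (7); add beta.
Step 4: cheapest edge leaving the tree is beta–epsilon (2); add epsilon.
Step 5: cheapest edge leaving the tree is delta–epsilon (1); add delta.
Step 6: cheapest edge leaving the tree is beta–theta (5); add theta.
Step 7: cheapest edge leaving the tree is mu–zeta (9); add zeta.
Vertex order: mu, iota, gamma, beta, epsilon, delta, theta, zeta. The 5th vertex is epsilon.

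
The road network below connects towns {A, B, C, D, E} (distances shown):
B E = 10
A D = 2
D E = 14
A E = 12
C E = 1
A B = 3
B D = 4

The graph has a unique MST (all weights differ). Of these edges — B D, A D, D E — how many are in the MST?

Kruskal: consider edges lightest-first.
C E (1): add — endpoints in different components.
A D (2): add — endpoints in different components.
A B (3): add — endpoints in different components.
B D (4): skip — B and D already connected.
B E (10): add — endpoints in different components.
MST edge set: {C E, A D, A B, B E}.
Of the listed edges, {A D} are in the MST → 1.

1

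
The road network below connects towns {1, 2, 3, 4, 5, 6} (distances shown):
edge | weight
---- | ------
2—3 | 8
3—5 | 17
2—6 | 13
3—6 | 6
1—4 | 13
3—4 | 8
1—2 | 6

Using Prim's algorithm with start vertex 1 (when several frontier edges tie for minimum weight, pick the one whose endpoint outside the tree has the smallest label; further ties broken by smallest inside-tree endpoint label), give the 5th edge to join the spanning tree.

Prim's algorithm from 1:
Step 1: cheapest edge leaving the tree is 1—2 (6); add 2.
Step 2: cheapest edge leaving the tree is 2—3 (8); add 3.
Step 3: cheapest edge leaving the tree is 3—6 (6); add 6.
Step 4: cheapest edge leaving the tree is 3—4 (8); add 4.
Step 5: cheapest edge leaving the tree is 3—5 (17); add 5.
The 5th edge added is 3—5.

3-5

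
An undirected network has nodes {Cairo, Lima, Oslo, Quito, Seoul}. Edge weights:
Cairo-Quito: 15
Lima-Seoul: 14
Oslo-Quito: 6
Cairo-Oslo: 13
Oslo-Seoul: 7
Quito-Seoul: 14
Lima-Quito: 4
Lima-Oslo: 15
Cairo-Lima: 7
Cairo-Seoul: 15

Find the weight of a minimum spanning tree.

24

Prim, starting at Seoul.
Step 1: cheapest edge leaving the tree is Oslo-Seoul (7); add Oslo.
Step 2: cheapest edge leaving the tree is Oslo-Quito (6); add Quito.
Step 3: cheapest edge leaving the tree is Lima-Quito (4); add Lima.
Step 4: cheapest edge leaving the tree is Cairo-Lima (7); add Cairo.
MST edges: Oslo-Seoul, Oslo-Quito, Lima-Quito, Cairo-Lima; total weight 7+6+4+7 = 24.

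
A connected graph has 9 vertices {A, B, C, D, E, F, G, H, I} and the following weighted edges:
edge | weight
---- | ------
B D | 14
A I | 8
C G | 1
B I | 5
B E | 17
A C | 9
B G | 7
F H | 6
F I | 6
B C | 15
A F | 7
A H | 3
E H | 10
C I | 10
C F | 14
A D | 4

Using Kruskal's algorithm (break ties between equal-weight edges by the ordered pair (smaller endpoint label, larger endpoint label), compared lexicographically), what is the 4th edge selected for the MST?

Kruskal: consider edges lightest-first.
C G (1): add — endpoints in different components.
A H (3): add — endpoints in different components.
A D (4): add — endpoints in different components.
B I (5): add — endpoints in different components.
F H (6): add — endpoints in different components.
F I (6): add — endpoints in different components.
A F (7): skip — A and F already connected.
B G (7): add — endpoints in different components.
A I (8): skip — A and I already connected.
A C (9): skip — A and C already connected.
C I (10): skip — C and I already connected.
E H (10): add — endpoints in different components.
The 4th edge added is B I.

B-I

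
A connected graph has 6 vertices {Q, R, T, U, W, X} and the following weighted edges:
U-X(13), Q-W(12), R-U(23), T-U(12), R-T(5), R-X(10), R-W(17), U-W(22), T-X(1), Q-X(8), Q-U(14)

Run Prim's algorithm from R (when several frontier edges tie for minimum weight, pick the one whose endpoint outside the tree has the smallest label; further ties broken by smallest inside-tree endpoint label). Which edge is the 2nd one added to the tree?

T-X

Prim, starting at R.
Step 1: cheapest edge leaving the tree is R-T (5); add T.
Step 2: cheapest edge leaving the tree is T-X (1); add X.
Step 3: cheapest edge leaving the tree is Q-X (8); add Q.
Step 4: cheapest edge leaving the tree is T-U (12); add U.
Step 5: cheapest edge leaving the tree is Q-W (12); add W.
The 2nd edge added is T-X.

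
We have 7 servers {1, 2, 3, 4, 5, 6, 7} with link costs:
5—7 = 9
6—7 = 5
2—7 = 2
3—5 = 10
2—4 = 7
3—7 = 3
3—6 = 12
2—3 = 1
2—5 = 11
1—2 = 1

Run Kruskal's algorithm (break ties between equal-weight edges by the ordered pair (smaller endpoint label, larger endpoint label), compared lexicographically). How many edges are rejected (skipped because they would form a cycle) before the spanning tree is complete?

Sort edges by weight, then run Kruskal:
1—2 (1): add. Components now {1,2} {3} {4} {5} {6} {7}
2—3 (1): add. Components now {1,2,3} {4} {5} {6} {7}
2—7 (2): add. Components now {1,2,3,7} {4} {5} {6}
3—7 (3): skip — 3 and 7 already connected.
6—7 (5): add. Components now {1,2,3,6,7} {4} {5}
2—4 (7): add. Components now {1,2,3,4,6,7} {5}
5—7 (9): add. Components now {1,2,3,4,5,6,7}
Edges rejected before the tree was complete: 1.

1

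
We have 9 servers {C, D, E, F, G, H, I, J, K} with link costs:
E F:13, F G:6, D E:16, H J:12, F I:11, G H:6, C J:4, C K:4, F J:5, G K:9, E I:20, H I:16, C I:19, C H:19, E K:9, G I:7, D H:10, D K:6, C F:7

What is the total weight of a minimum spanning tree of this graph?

Sort edges by weight, then run Kruskal:
C J (4): add — endpoints in different components.
C K (4): add — endpoints in different components.
F J (5): add — endpoints in different components.
D K (6): add — endpoints in different components.
F G (6): add — endpoints in different components.
G H (6): add — endpoints in different components.
C F (7): skip — C and F already connected.
G I (7): add — endpoints in different components.
E K (9): add — endpoints in different components.
MST edges: C J, C K, F J, D K, F G, G H, G I, E K; total weight 4+4+5+6+6+6+7+9 = 47.

47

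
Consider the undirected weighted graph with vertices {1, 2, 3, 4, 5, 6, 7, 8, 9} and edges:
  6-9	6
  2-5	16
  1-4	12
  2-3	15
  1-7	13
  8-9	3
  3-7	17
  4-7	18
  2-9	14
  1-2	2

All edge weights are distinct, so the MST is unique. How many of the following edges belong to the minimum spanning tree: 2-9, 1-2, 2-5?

Kruskal: consider edges lightest-first.
1-2 (2): add — endpoints in different components.
8-9 (3): add — endpoints in different components.
6-9 (6): add — endpoints in different components.
1-4 (12): add — endpoints in different components.
1-7 (13): add — endpoints in different components.
2-9 (14): add — endpoints in different components.
2-3 (15): add — endpoints in different components.
2-5 (16): add — endpoints in different components.
MST edge set: {1-2, 8-9, 6-9, 1-4, 1-7, 2-9, 2-3, 2-5}.
Of the listed edges, {2-9, 1-2, 2-5} are in the MST → 3.

3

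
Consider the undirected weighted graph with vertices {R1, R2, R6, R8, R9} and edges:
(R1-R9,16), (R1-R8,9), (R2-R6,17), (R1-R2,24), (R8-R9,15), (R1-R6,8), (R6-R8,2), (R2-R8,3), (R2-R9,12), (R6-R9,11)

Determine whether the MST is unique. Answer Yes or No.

Sort edges by weight, then run Kruskal:
R6-R8 (2): add — endpoints in different components.
R2-R8 (3): add — endpoints in different components.
R1-R6 (8): add — endpoints in different components.
R1-R8 (9): skip — R1 and R8 already connected.
R6-R9 (11): add — endpoints in different components.
Every non-tree edge has weight strictly greater than the heaviest edge on the tree path between its endpoints, so the MST is unique.

Yes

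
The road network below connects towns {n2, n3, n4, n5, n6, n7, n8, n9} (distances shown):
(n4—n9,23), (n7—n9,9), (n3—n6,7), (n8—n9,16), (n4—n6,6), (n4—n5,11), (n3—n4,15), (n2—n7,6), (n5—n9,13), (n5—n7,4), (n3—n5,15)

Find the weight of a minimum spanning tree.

Prim, starting at n9.
Step 1: cheapest edge leaving the tree is n7—n9 (9); add n7.
Step 2: cheapest edge leaving the tree is n5—n7 (4); add n5.
Step 3: cheapest edge leaving the tree is n2—n7 (6); add n2.
Step 4: cheapest edge leaving the tree is n4—n5 (11); add n4.
Step 5: cheapest edge leaving the tree is n4—n6 (6); add n6.
Step 6: cheapest edge leaving the tree is n3—n6 (7); add n3.
Step 7: cheapest edge leaving the tree is n8—n9 (16); add n8.
MST edges: n7—n9, n5—n7, n2—n7, n4—n5, n4—n6, n3—n6, n8—n9; total weight 9+4+6+11+6+7+16 = 59.

59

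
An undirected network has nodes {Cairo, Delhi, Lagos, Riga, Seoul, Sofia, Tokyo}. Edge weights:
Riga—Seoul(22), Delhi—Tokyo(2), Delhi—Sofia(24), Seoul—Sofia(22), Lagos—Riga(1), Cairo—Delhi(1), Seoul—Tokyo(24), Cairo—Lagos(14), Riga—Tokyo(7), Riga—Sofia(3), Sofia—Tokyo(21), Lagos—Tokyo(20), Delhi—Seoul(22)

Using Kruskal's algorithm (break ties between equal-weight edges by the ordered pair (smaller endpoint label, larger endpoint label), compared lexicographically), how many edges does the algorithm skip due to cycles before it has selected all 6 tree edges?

Sort edges by weight, then run Kruskal:
Cairo—Delhi (1): add. Components now {Cairo,Delhi} {Seoul} {Riga} {Sofia} {Tokyo} {Lagos}
Lagos—Riga (1): add. Components now {Cairo,Delhi} {Seoul} {Lagos,Riga} {Sofia} {Tokyo}
Delhi—Tokyo (2): add. Components now {Cairo,Delhi,Tokyo} {Seoul} {Lagos,Riga} {Sofia}
Riga—Sofia (3): add. Components now {Cairo,Delhi,Tokyo} {Seoul} {Lagos,Riga,Sofia}
Riga—Tokyo (7): add. Components now {Cairo,Delhi,Lagos,Riga,Sofia,Tokyo} {Seoul}
Cairo—Lagos (14): skip — Cairo and Lagos already connected.
Lagos—Tokyo (20): skip — Tokyo and Lagos already connected.
Sofia—Tokyo (21): skip — Sofia and Tokyo already connected.
Delhi—Seoul (22): add. Components now {Cairo,Delhi,Lagos,Riga,Seoul,Sofia,Tokyo}
Edges rejected before the tree was complete: 3.

3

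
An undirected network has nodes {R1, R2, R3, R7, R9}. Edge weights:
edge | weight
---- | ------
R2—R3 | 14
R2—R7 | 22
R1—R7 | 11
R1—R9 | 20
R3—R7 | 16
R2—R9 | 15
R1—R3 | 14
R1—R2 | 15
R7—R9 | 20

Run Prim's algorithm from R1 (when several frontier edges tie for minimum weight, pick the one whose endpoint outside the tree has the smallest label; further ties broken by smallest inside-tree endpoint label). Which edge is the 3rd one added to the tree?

Grow the tree from R1 using Prim:
Step 1: cheapest edge leaving the tree is R1—R7 (11); add R7.
Step 2: cheapest edge leaving the tree is R1—R3 (14); add R3.
Step 3: cheapest edge leaving the tree is R2—R3 (14); add R2.
Step 4: cheapest edge leaving the tree is R2—R9 (15); add R9.
The 3rd edge added is R2—R3.

R2-R3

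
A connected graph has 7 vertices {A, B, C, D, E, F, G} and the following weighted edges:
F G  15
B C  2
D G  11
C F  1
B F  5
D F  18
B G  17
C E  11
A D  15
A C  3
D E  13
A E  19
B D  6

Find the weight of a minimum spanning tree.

34

Prim, starting at E.
Step 1: cheapest edge leaving the tree is C E (11); add C.
Step 2: cheapest edge leaving the tree is C F (1); add F.
Step 3: cheapest edge leaving the tree is B C (2); add B.
Step 4: cheapest edge leaving the tree is A C (3); add A.
Step 5: cheapest edge leaving the tree is B D (6); add D.
Step 6: cheapest edge leaving the tree is D G (11); add G.
MST edges: C E, C F, B C, A C, B D, D G; total weight 11+1+2+3+6+11 = 34.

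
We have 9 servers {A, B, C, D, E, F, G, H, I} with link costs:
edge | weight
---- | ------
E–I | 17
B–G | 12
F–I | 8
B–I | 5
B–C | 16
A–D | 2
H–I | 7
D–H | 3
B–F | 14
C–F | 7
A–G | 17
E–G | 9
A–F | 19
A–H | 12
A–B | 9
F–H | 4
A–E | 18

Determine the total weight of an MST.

Prim's algorithm from D:
Step 1: cheapest edge leaving the tree is A–D (2); add A.
Step 2: cheapest edge leaving the tree is D–H (3); add H.
Step 3: cheapest edge leaving the tree is F–H (4); add F.
Step 4: cheapest edge leaving the tree is C–F (7); add C.
Step 5: cheapest edge leaving the tree is H–I (7); add I.
Step 6: cheapest edge leaving the tree is B–I (5); add B.
Step 7: cheapest edge leaving the tree is B–G (12); add G.
Step 8: cheapest edge leaving the tree is E–G (9); add E.
MST edges: A–D, D–H, F–H, C–F, H–I, B–I, B–G, E–G; total weight 2+3+4+7+7+5+12+9 = 49.

49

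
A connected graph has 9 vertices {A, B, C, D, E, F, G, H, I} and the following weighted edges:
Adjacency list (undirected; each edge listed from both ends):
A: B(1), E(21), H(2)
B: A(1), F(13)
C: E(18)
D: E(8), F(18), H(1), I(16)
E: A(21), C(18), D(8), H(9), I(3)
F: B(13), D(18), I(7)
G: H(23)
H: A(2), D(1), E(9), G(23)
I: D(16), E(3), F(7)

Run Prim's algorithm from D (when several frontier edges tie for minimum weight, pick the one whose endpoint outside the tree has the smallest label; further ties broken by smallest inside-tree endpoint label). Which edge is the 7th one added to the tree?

C-E

Prim, starting at D.
Step 1: cheapest edge leaving the tree is D—H (1); add H.
Step 2: cheapest edge leaving the tree is A—H (2); add A.
Step 3: cheapest edge leaving the tree is A—B (1); add B.
Step 4: cheapest edge leaving the tree is D—E (8); add E.
Step 5: cheapest edge leaving the tree is E—I (3); add I.
Step 6: cheapest edge leaving the tree is F—I (7); add F.
Step 7: cheapest edge leaving the tree is C—E (18); add C.
Step 8: cheapest edge leaving the tree is G—H (23); add G.
The 7th edge added is C—E.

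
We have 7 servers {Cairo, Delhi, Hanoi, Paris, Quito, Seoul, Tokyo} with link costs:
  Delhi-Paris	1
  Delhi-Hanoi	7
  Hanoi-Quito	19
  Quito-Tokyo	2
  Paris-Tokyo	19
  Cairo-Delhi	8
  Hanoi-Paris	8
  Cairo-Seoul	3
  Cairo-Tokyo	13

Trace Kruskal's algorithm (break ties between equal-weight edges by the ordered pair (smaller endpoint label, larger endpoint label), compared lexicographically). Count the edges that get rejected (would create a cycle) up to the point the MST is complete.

1

Kruskal's algorithm — process edges by increasing weight (ties by edge label):
Delhi-Paris (1): add — endpoints in different components.
Quito-Tokyo (2): add — endpoints in different components.
Cairo-Seoul (3): add — endpoints in different components.
Delhi-Hanoi (7): add — endpoints in different components.
Cairo-Delhi (8): add — endpoints in different components.
Hanoi-Paris (8): skip — Paris and Hanoi already connected.
Cairo-Tokyo (13): add — endpoints in different components.
Edges rejected before the tree was complete: 1.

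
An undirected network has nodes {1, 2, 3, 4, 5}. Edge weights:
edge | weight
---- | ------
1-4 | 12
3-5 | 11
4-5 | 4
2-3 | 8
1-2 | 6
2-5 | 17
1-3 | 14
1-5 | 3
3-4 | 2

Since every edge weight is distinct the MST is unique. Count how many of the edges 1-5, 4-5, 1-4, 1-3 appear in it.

2

Kruskal: consider edges lightest-first.
3-4 (2): add — endpoints in different components.
1-5 (3): add — endpoints in different components.
4-5 (4): add — endpoints in different components.
1-2 (6): add — endpoints in different components.
MST edge set: {3-4, 1-5, 4-5, 1-2}.
Of the listed edges, {1-5, 4-5} are in the MST → 2.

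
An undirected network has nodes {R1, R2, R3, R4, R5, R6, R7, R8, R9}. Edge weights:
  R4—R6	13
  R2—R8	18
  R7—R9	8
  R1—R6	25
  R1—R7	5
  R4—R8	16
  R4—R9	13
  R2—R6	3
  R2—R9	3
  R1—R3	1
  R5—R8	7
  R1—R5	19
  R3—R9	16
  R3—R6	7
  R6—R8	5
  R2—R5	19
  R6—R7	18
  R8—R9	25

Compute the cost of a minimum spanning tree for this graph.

Kruskal: consider edges lightest-first.
R1—R3 (1): add — endpoints in different components.
R2—R6 (3): add — endpoints in different components.
R2—R9 (3): add — endpoints in different components.
R1—R7 (5): add — endpoints in different components.
R6—R8 (5): add — endpoints in different components.
R3—R6 (7): add — endpoints in different components.
R5—R8 (7): add — endpoints in different components.
R7—R9 (8): skip — R7 and R9 already connected.
R4—R6 (13): add — endpoints in different components.
MST edges: R1—R3, R2—R6, R2—R9, R1—R7, R6—R8, R3—R6, R5—R8, R4—R6; total weight 1+3+3+5+5+7+7+13 = 44.

44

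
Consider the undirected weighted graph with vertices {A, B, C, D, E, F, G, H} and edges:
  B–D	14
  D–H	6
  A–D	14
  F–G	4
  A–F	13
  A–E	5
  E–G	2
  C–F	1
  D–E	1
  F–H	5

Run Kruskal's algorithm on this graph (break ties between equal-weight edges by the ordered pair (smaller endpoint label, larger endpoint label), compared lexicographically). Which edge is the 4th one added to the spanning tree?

Kruskal's algorithm — process edges by increasing weight (ties by edge label):
C–F (1): add — endpoints in different components.
D–E (1): add — endpoints in different components.
E–G (2): add — endpoints in different components.
F–G (4): add — endpoints in different components.
A–E (5): add — endpoints in different components.
F–H (5): add — endpoints in different components.
D–H (6): skip — D and H already connected.
A–F (13): skip — A and F already connected.
A–D (14): skip — A and D already connected.
B–D (14): add — endpoints in different components.
The 4th edge added is F–G.

F-G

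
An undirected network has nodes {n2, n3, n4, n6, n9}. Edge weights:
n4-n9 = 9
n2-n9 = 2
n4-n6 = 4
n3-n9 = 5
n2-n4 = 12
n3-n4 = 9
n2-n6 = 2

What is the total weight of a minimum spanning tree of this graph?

13

Grow the tree from n2 using Prim:
Step 1: cheapest edge leaving the tree is n2-n6 (2); add n6.
Step 2: cheapest edge leaving the tree is n2-n9 (2); add n9.
Step 3: cheapest edge leaving the tree is n4-n6 (4); add n4.
Step 4: cheapest edge leaving the tree is n3-n9 (5); add n3.
MST edges: n2-n6, n2-n9, n4-n6, n3-n9; total weight 2+2+4+5 = 13.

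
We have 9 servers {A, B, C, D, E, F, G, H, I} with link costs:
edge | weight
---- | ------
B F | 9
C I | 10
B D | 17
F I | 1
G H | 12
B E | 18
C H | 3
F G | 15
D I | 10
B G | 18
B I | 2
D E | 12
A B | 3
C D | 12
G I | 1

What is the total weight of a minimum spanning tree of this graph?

Grow the tree from D using Prim:
Step 1: cheapest edge leaving the tree is D I (10); add I.
Step 2: cheapest edge leaving the tree is F I (1); add F.
Step 3: cheapest edge leaving the tree is G I (1); add G.
Step 4: cheapest edge leaving the tree is B I (2); add B.
Step 5: cheapest edge leaving the tree is A B (3); add A.
Step 6: cheapest edge leaving the tree is C I (10); add C.
Step 7: cheapest edge leaving the tree is C H (3); add H.
Step 8: cheapest edge leaving the tree is D E (12); add E.
MST edges: D I, F I, G I, B I, A B, C I, C H, D E; total weight 10+1+1+2+3+10+3+12 = 42.

42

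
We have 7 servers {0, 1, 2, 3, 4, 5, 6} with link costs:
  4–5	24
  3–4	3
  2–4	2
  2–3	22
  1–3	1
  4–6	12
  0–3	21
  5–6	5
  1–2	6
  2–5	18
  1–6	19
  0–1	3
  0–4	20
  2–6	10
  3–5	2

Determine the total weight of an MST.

Prim's algorithm from 1:
Step 1: cheapest edge leaving the tree is 1–3 (1); add 3.
Step 2: cheapest edge leaving the tree is 3–5 (2); add 5.
Step 3: cheapest edge leaving the tree is 0–1 (3); add 0.
Step 4: cheapest edge leaving the tree is 3–4 (3); add 4.
Step 5: cheapest edge leaving the tree is 2–4 (2); add 2.
Step 6: cheapest edge leaving the tree is 5–6 (5); add 6.
MST edges: 1–3, 3–5, 0–1, 3–4, 2–4, 5–6; total weight 1+2+3+3+2+5 = 16.

16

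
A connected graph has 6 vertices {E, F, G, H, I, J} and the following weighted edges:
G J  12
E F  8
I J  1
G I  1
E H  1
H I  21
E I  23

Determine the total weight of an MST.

Sort edges by weight, then run Kruskal:
E H (1): add — endpoints in different components.
G I (1): add — endpoints in different components.
I J (1): add — endpoints in different components.
E F (8): add — endpoints in different components.
G J (12): skip — G and J already connected.
H I (21): add — endpoints in different components.
MST edges: E H, G I, I J, E F, H I; total weight 1+1+1+8+21 = 32.

32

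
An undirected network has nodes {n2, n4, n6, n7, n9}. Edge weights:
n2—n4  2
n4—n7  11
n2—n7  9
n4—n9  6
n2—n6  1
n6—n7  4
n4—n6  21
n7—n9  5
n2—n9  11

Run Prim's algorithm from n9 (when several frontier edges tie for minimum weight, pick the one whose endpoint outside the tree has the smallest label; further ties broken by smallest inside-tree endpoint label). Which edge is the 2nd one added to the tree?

n6-n7

Prim's algorithm from n9:
Step 1: frontier [n7—n9 5, n4—n9 6, n2—n9 11] → take n7—n9 (5); add n7.
Step 2: frontier [n6—n7 4, n2—n7 9, n4—n7 11, n4—n9 6, n2—n9 11] → take n6—n7 (4); add n6.
Step 3: frontier [n2—n6 1, n4—n6 21, n2—n7 9, n4—n7 11, n4—n9 6, n2—n9 11] → take n2—n6 (1); add n2.
Step 4: frontier [n2—n4 2, n4—n6 21, n4—n7 11, n4—n9 6] → take n2—n4 (2); add n4.
The 2nd edge added is n6—n7.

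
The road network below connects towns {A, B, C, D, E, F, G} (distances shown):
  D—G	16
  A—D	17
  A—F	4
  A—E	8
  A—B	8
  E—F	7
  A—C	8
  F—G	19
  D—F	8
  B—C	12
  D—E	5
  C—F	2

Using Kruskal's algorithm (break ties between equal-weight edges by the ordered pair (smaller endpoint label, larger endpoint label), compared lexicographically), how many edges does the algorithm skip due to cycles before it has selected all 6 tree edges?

4

Sort edges by weight, then run Kruskal:
C—F (2): add — endpoints in different components.
A—F (4): add — endpoints in different components.
D—E (5): add — endpoints in different components.
E—F (7): add — endpoints in different components.
A—B (8): add — endpoints in different components.
A—C (8): skip — A and C already connected.
A—E (8): skip — A and E already connected.
D—F (8): skip — D and F already connected.
B—C (12): skip — B and C already connected.
D—G (16): add — endpoints in different components.
Edges rejected before the tree was complete: 4.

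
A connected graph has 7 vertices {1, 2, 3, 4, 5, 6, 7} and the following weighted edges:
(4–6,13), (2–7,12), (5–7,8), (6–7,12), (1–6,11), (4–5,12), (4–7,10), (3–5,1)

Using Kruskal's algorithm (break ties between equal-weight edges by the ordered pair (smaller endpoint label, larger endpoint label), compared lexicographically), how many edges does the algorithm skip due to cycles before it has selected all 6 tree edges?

Kruskal: consider edges lightest-first.
3–5 (1): add — endpoints in different components.
5–7 (8): add — endpoints in different components.
4–7 (10): add — endpoints in different components.
1–6 (11): add — endpoints in different components.
2–7 (12): add — endpoints in different components.
4–5 (12): skip — 4 and 5 already connected.
6–7 (12): add — endpoints in different components.
Edges rejected before the tree was complete: 1.

1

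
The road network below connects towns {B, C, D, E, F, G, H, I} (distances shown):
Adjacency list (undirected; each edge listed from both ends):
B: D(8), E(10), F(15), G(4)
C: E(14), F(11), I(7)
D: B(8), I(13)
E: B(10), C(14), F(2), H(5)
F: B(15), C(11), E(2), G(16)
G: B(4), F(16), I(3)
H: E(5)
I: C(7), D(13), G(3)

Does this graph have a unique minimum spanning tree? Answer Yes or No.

Sort edges by weight, then run Kruskal:
E F (2): add — endpoints in different components.
G I (3): add — endpoints in different components.
B G (4): add — endpoints in different components.
E H (5): add — endpoints in different components.
C I (7): add — endpoints in different components.
B D (8): add — endpoints in different components.
B E (10): add — endpoints in different components.
Every non-tree edge has weight strictly greater than the heaviest edge on the tree path between its endpoints, so the MST is unique.

Yes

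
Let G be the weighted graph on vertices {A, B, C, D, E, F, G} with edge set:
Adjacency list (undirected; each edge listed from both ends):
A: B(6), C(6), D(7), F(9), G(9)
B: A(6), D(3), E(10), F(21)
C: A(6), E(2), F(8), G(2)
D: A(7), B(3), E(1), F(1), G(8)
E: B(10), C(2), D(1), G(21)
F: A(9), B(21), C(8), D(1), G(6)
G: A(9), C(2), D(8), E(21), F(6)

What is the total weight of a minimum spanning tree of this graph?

15

Kruskal: consider edges lightest-first.
D E (1): add — endpoints in different components.
D F (1): add — endpoints in different components.
C E (2): add — endpoints in different components.
C G (2): add — endpoints in different components.
B D (3): add — endpoints in different components.
A B (6): add — endpoints in different components.
MST edges: D E, D F, C E, C G, B D, A B; total weight 1+1+2+2+3+6 = 15.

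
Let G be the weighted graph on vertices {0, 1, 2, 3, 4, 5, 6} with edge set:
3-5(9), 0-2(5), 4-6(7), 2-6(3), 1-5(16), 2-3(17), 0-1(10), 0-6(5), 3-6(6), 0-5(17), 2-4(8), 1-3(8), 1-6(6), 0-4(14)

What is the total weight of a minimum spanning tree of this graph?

36

Kruskal's algorithm — process edges by increasing weight (ties by edge label):
2-6 (3): add — endpoints in different components.
0-2 (5): add — endpoints in different components.
0-6 (5): skip — 0 and 6 already connected.
1-6 (6): add — endpoints in different components.
3-6 (6): add — endpoints in different components.
4-6 (7): add — endpoints in different components.
1-3 (8): skip — 1 and 3 already connected.
2-4 (8): skip — 2 and 4 already connected.
3-5 (9): add — endpoints in different components.
MST edges: 2-6, 0-2, 1-6, 3-6, 4-6, 3-5; total weight 3+5+6+6+7+9 = 36.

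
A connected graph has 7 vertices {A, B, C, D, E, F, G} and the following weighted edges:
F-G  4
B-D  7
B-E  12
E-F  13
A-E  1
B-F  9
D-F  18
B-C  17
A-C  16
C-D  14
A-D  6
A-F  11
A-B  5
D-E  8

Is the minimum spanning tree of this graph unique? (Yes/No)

Yes

Sort edges by weight, then run Kruskal:
A-E (1): add. Components now {A,E} {B} {C} {D} {F} {G}
F-G (4): add. Components now {A,E} {B} {C} {D} {F,G}
A-B (5): add. Components now {A,B,E} {C} {D} {F,G}
A-D (6): add. Components now {A,B,D,E} {C} {F,G}
B-D (7): skip — B and D already connected.
D-E (8): skip — D and E already connected.
B-F (9): add. Components now {A,B,D,E,F,G} {C}
A-F (11): skip — A and F already connected.
B-E (12): skip — B and E already connected.
E-F (13): skip — E and F already connected.
C-D (14): add. Components now {A,B,C,D,E,F,G}
Every non-tree edge has weight strictly greater than the heaviest edge on the tree path between its endpoints, so the MST is unique.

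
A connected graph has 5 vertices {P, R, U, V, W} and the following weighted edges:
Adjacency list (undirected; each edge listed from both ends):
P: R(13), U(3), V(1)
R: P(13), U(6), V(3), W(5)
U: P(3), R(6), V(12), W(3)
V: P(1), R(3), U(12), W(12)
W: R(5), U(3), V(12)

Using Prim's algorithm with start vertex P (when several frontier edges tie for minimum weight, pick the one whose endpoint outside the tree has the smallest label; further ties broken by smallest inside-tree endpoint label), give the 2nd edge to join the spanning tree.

R-V

Prim, starting at P.
Step 1: frontier [P—V 1, P—U 3, P—R 13] → take P—V (1); add V.
Step 2: frontier [P—U 3, P—R 13, R—V 3, U—V 12, V—W 12] → take R—V (3); add R.
Step 3: frontier [P—U 3, R—W 5, R—U 6, U—V 12, V—W 12] → take P—U (3); add U.
Step 4: frontier [R—W 5, U—W 3, V—W 12] → take U—W (3); add W.
The 2nd edge added is R—V.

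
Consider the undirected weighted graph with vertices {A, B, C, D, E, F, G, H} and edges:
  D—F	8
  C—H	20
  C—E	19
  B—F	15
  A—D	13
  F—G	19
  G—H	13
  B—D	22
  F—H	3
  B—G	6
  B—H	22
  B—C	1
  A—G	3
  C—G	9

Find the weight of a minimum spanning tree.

Sort edges by weight, then run Kruskal:
B—C (1): add — endpoints in different components.
A—G (3): add — endpoints in different components.
F—H (3): add — endpoints in different components.
B—G (6): add — endpoints in different components.
D—F (8): add — endpoints in different components.
C—G (9): skip — C and G already connected.
A—D (13): add — endpoints in different components.
G—H (13): skip — G and H already connected.
B—F (15): skip — B and F already connected.
C—E (19): add — endpoints in different components.
MST edges: B—C, A—G, F—H, B—G, D—F, A—D, C—E; total weight 1+3+3+6+8+13+19 = 53.

53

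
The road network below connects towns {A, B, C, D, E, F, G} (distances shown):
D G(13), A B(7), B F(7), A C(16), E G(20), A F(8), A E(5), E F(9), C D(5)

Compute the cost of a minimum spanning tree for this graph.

53

Grow the tree from A using Prim:
Step 1: cheapest edge leaving the tree is A E (5); add E.
Step 2: cheapest edge leaving the tree is A B (7); add B.
Step 3: cheapest edge leaving the tree is B F (7); add F.
Step 4: cheapest edge leaving the tree is A C (16); add C.
Step 5: cheapest edge leaving the tree is C D (5); add D.
Step 6: cheapest edge leaving the tree is D G (13); add G.
MST edges: A E, A B, B F, A C, C D, D G; total weight 5+7+7+16+5+13 = 53.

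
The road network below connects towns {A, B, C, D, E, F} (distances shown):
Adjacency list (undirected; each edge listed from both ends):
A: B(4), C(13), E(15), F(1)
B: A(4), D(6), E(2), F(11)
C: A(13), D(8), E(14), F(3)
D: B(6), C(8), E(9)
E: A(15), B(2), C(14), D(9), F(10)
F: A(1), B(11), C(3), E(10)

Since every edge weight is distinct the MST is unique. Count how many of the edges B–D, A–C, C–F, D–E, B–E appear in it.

Kruskal's algorithm — process edges by increasing weight (ties by edge label):
A–F (1): add. Components now {A,F} {B} {C} {D} {E}
B–E (2): add. Components now {A,F} {B,E} {C} {D}
C–F (3): add. Components now {A,C,F} {B,E} {D}
A–B (4): add. Components now {A,B,C,E,F} {D}
B–D (6): add. Components now {A,B,C,D,E,F}
MST edge set: {A–F, B–E, C–F, A–B, B–D}.
Of the listed edges, {B–D, C–F, B–E} are in the MST → 3.

3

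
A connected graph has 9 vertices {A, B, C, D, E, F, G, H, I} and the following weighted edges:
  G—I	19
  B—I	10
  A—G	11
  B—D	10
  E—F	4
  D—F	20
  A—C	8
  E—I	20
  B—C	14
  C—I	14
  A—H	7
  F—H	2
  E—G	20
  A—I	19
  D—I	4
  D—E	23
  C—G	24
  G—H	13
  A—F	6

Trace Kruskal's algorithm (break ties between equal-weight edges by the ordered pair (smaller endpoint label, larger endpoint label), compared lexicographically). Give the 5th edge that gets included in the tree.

A-C

Kruskal: consider edges lightest-first.
F—H (2): add — endpoints in different components.
D—I (4): add — endpoints in different components.
E—F (4): add — endpoints in different components.
A—F (6): add — endpoints in different components.
A—H (7): skip — A and H already connected.
A—C (8): add — endpoints in different components.
B—D (10): add — endpoints in different components.
B—I (10): skip — B and I already connected.
A—G (11): add — endpoints in different components.
G—H (13): skip — G and H already connected.
B—C (14): add — endpoints in different components.
The 5th edge added is A—C.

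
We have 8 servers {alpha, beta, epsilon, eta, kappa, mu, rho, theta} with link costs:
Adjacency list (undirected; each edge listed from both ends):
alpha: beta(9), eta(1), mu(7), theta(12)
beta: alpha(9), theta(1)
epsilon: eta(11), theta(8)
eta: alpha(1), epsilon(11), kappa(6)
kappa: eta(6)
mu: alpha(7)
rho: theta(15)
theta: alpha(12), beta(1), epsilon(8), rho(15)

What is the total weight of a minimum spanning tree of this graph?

Prim's algorithm from kappa:
Step 1: cheapest edge leaving the tree is eta kappa (6); add eta.
Step 2: cheapest edge leaving the tree is alpha eta (1); add alpha.
Step 3: cheapest edge leaving the tree is alpha mu (7); add mu.
Step 4: cheapest edge leaving the tree is alpha beta (9); add beta.
Step 5: cheapest edge leaving the tree is beta theta (1); add theta.
Step 6: cheapest edge leaving the tree is epsilon theta (8); add epsilon.
Step 7: cheapest edge leaving the tree is rho theta (15); add rho.
MST edges: eta kappa, alpha eta, alpha mu, alpha beta, beta theta, epsilon theta, rho theta; total weight 6+1+7+9+1+8+15 = 47.

47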